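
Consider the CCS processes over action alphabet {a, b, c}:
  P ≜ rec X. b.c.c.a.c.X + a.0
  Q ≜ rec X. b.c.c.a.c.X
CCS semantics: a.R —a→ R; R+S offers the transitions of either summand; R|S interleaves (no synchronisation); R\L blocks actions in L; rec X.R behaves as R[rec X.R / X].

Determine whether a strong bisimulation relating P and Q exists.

LTS(P): 6 reachable states
  p0 = rec X. b.c.c.a.c.X + a.0 | —a→ p1, —b→ p2
  p1 = 0 | stopped
  p2 = c.c.a.c.(rec X. b.c.c.a.c.X + a.0) | —c→ p3
  p3 = c.a.c.(rec X. b.c.c.a.c.X + a.0) | —c→ p4
  p4 = a.c.(rec X. b.c.c.a.c.X + a.0) | —a→ p5
  p5 = c.(rec X. b.c.c.a.c.X + a.0) | —c→ p0
LTS(Q): 5 reachable states
  q0 = rec X. b.c.c.a.c.X | —b→ q1
  q1 = c.c.a.c.(rec X. b.c.c.a.c.X) | —c→ q2
  q2 = c.a.c.(rec X. b.c.c.a.c.X) | —c→ q3
  q3 = a.c.(rec X. b.c.c.a.c.X) | —a→ q4
  q4 = c.(rec X. b.c.c.a.c.X) | —c→ q0
Coarsest stable partition (strong bisimilarity classes):
  B0 = {p0}
  B1 = {p1}
  B2 = {p2}
  B3 = {p3}
  B4 = {p4}
  B5 = {p5}
  B6 = {q0}
  B7 = {q1}
  B8 = {q2}
  B9 = {q3}
  B10 = {q4}
p0 ∈ B0, q0 ∈ B6 → different blocks

P ≁ Q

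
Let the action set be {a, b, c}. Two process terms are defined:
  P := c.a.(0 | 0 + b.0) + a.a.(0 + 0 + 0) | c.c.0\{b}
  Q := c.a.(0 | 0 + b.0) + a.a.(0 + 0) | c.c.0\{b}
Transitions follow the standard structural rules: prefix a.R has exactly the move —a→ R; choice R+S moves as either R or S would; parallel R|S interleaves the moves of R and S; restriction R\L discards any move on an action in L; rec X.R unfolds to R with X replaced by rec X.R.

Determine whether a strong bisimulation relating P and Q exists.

YES

LTS(P): 12 reachable states
  p0 = c.a.(0 | 0 + b.0) + a.a.(0 + 0 + 0) | c.c.0\{b} has moves -a-> p1, -c-> p2, -c-> p3
  p1 = a.(0 + 0 + 0) | c.c.0\{b} has moves -a-> p4, -c-> p5
  p2 = a.(0 | 0 + b.0) has moves -a-> p6
  p3 = a.a.(0 + 0 + 0) | c.0\{b} has moves -a-> p5, -c-> p7
  p4 = (0 + 0 + 0) | c.c.0\{b} has moves -c-> p8
  p5 = a.(0 + 0 + 0) | c.0\{b} has moves -a-> p8, -c-> p9
  p6 = 0 | 0 + b.0 has moves -b-> p10
  p7 = a.a.(0 + 0 + 0) | 0\{b} has moves -a-> p9
  p8 = (0 + 0 + 0) | c.0\{b} has moves -c-> p11
  p9 = a.(0 + 0 + 0) | 0\{b} has moves -a-> p11
  p10 = 0 has moves (no moves)
  p11 = (0 + 0 + 0) | 0\{b} has moves (no moves)
LTS(Q): 12 reachable states
  q0 = c.a.(0 | 0 + b.0) + a.a.(0 + 0) | c.c.0\{b} has moves -a-> q1, -c-> q2, -c-> q3
  q1 = a.(0 + 0) | c.c.0\{b} has moves -a-> q4, -c-> q5
  q2 = a.(0 | 0 + b.0) has moves -a-> q6
  q3 = a.a.(0 + 0) | c.0\{b} has moves -a-> q5, -c-> q7
  q4 = (0 + 0) | c.c.0\{b} has moves -c-> q8
  q5 = a.(0 + 0) | c.0\{b} has moves -a-> q8, -c-> q9
  q6 = 0 | 0 + b.0 has moves -b-> q10
  q7 = a.a.(0 + 0) | 0\{b} has moves -a-> q9
  q8 = (0 + 0) | c.0\{b} has moves -c-> q11
  q9 = a.(0 + 0) | 0\{b} has moves -a-> q11
  q10 = 0 has moves (no moves)
  q11 = (0 + 0) | 0\{b} has moves (no moves)
Bisimilarity quotient blocks:
  B0 = {p0, q0}
  B1 = {p1, q1}
  B2 = {p4, q4}
  B3 = {p8, q8}
  B4 = {p10, p11, q10, q11}
  B5 = {p5, q5}
  B6 = {p9, q9}
  B7 = {p2, q2}
  B8 = {p6, q6}
  B9 = {p3, q3}
  B10 = {p7, q7}
p0 ∈ B0, q0 ∈ B0 → same block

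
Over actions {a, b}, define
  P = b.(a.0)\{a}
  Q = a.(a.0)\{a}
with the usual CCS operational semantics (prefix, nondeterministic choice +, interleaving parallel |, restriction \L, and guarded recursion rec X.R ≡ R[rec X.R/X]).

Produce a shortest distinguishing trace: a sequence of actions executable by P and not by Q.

LTS(P): 2 reachable states
  m0 = b.(a.0)\{a} ⊢ ··b··> m1
  m1 = (a.0)\{a} ⊢ ·
LTS(Q): 2 reachable states
  n0 = a.(a.0)\{a} ⊢ ··a··> n1
  n1 = (a.0)\{a} ⊢ ·
Executing b from P (initial set {m0}):
  [1] b ⇒ {m1}
  P completes σ.
Executing b from Q (initial set {n0}):
  [1] b ⇒ no successor for Q

b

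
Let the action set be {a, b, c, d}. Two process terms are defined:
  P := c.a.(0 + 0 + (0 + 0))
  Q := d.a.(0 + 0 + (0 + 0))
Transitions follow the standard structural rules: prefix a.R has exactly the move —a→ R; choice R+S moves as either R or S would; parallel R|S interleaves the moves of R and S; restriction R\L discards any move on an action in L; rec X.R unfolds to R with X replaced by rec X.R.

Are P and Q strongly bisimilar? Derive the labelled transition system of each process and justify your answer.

P's transition system — 3 states:
  p0 = c.a.(0 + 0 + (0 + 0)) has moves —c→ p1
  p1 = a.(0 + 0 + (0 + 0)) has moves —a→ p2
  p2 = 0 + 0 + (0 + 0) has moves stopped
Q's transition system — 3 states:
  q0 = d.a.(0 + 0 + (0 + 0)) has moves —d→ q1
  q1 = a.(0 + 0 + (0 + 0)) has moves —a→ q2
  q2 = 0 + 0 + (0 + 0) has moves stopped
Bisimilarity quotient blocks:
  B0 = {p0}
  B1 = {p1, q1}
  B2 = {p2, q2}
  B3 = {q0}
p0 ∈ B0, q0 ∈ B3 → different blocks

P ≁ Q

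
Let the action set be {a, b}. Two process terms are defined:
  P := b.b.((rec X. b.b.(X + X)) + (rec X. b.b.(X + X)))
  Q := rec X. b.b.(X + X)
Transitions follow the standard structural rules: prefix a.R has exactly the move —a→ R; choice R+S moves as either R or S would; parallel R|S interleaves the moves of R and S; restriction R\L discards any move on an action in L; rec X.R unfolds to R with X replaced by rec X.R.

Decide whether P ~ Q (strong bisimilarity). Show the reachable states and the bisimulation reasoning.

P's transition system — 3 states:
  p0 = b.b.((rec X. b.b.(X + X)) + (rec X. b.b.(X + X))) has moves ··b··> p1
  p1 = b.((rec X. b.b.(X + X)) + (rec X. b.b.(X + X))) has moves ··b··> p2
  p2 = (rec X. b.b.(X + X)) + (rec X. b.b.(X + X)) has moves ··b··> p1
Q's transition system — 3 states:
  q0 = rec X. b.b.(X + X) has moves ··b··> q1
  q1 = b.((rec X. b.b.(X + X)) + (rec X. b.b.(X + X))) has moves ··b··> q2
  q2 = (rec X. b.b.(X + X)) + (rec X. b.b.(X + X)) has moves ··b··> q1
Partition-refinement fixed point:
  B0 = {p0, p1, p2, q0, q1, q2}
p0 ∈ B0, q0 ∈ B0 → same block

bisimilar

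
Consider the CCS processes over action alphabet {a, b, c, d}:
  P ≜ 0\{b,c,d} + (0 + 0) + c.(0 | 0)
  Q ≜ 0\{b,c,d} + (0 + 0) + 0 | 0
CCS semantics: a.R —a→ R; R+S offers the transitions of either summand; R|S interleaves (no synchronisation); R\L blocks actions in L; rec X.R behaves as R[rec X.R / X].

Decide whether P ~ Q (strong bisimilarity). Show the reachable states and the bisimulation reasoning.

P ≁ Q

LTS(P): 2 reachable states
  m0 = 0\{b,c,d} + (0 + 0) + c.(0 | 0) :: —c→ m1
  m1 = 0 | 0 :: stopped
LTS(Q): 1 reachable states
  n0 = 0\{b,c,d} + (0 + 0) + 0 | 0 :: stopped
Partition-refinement fixed point:
  B0 = {m0}
  B1 = {m1, n0}
m0 ∈ B0, n0 ∈ B1 → different blocks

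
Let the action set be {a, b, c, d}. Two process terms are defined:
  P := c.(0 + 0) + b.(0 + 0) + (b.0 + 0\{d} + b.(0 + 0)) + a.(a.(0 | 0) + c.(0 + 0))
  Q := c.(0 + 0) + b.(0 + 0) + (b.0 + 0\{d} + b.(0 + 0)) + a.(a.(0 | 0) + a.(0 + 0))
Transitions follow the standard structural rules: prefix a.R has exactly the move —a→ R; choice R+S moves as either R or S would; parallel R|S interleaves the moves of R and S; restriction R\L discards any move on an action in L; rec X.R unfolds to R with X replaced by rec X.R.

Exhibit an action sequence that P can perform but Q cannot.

ac

P's transition system — 5 states:
  m0 = c.(0 + 0) + b.(0 + 0) + (b.0 + 0\{d} + b.(0 + 0)) + a.(a.(0 | 0) + c.(0 + 0)) ⊢ --a--▸ m1, --b--▸ m2, --b--▸ m3, --c--▸ m3
  m1 = a.(0 | 0) + c.(0 + 0) ⊢ --a--▸ m4, --c--▸ m3
  m2 = 0 ⊢ deadlocked
  m3 = 0 + 0 ⊢ deadlocked
  m4 = 0 | 0 ⊢ deadlocked
Q's transition system — 5 states:
  n0 = c.(0 + 0) + b.(0 + 0) + (b.0 + 0\{d} + b.(0 + 0)) + a.(a.(0 | 0) + a.(0 + 0)) ⊢ --a--▸ n1, --b--▸ n2, --b--▸ n3, --c--▸ n3
  n1 = a.(0 | 0) + a.(0 + 0) ⊢ --a--▸ n3, --a--▸ n4
  n2 = 0 ⊢ deadlocked
  n3 = 0 + 0 ⊢ deadlocked
  n4 = 0 | 0 ⊢ deadlocked
Trace ⟨ac⟩ through P, begin at {m0}:
  [1] a ⇒ {m1}
  [2] c ⇒ {m3}
  ✓ P
Trace ⟨ac⟩ through Q, begin at {n0}:
  [1] a ⇒ {n1}
  [2] c ⇒ ∅  — Q cannot continue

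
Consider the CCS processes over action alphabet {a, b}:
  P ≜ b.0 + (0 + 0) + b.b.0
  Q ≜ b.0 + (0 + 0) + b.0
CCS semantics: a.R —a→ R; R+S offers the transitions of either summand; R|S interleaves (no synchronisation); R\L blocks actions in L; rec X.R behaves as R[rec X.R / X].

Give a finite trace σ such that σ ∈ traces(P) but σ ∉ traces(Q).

Reachable graph of P (3 states):
  u0 = b.0 + (0 + 0) + b.b.0 :: —b→ u1, —b→ u2
  u1 = 0 :: (no moves)
  u2 = b.0 :: —b→ u1
Reachable graph of Q (2 states):
  v0 = b.0 + (0 + 0) + b.0 :: —b→ v1
  v1 = 0 :: (no moves)
Trace ⟨bb⟩ through P, begin at {u0}:
  [1] b ⇒ {u1, u2}
  [2] b ⇒ {u1}
  ✓ P
Trace ⟨bb⟩ through Q, begin at {v0}:
  [1] b ⇒ {v1}
  [2] b ⇒ ∅ (Q stuck)

bb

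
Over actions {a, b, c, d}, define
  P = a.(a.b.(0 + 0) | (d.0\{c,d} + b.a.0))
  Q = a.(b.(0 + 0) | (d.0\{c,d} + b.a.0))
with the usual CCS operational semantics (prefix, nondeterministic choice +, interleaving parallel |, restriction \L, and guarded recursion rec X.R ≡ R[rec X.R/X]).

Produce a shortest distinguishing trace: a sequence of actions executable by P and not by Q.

aa

LTS(P): 13 reachable states
  u0 = a.(a.b.(0 + 0) | (d.0\{c,d} + b.a.0)) :: —a→ u1
  u1 = a.b.(0 + 0) | (d.0\{c,d} + b.a.0) :: —a→ u2, —b→ u3, —d→ u4
  u2 = b.(0 + 0) | (d.0\{c,d} + b.a.0) :: —b→ u5, —b→ u6, —d→ u7
  u3 = a.b.(0 + 0) | a.0 :: —a→ u6, —a→ u8
  u4 = a.b.(0 + 0) | 0\{c,d} :: —a→ u7
  u5 = (0 + 0) | (d.0\{c,d} + b.a.0) :: —b→ u9, —d→ u10
  u6 = b.(0 + 0) | a.0 :: —a→ u11, —b→ u9
  u7 = b.(0 + 0) | 0\{c,d} :: —b→ u10
  u8 = a.b.(0 + 0) | 0 :: —a→ u11
  u9 = (0 + 0) | a.0 :: —a→ u12
  u10 = (0 + 0) | 0\{c,d} :: stopped
  u11 = b.(0 + 0) | 0 :: —b→ u12
  u12 = (0 + 0) | 0 :: stopped
LTS(Q): 9 reachable states
  v0 = a.(b.(0 + 0) | (d.0\{c,d} + b.a.0)) :: —a→ v1
  v1 = b.(0 + 0) | (d.0\{c,d} + b.a.0) :: —b→ v2, —b→ v3, —d→ v4
  v2 = (0 + 0) | (d.0\{c,d} + b.a.0) :: —b→ v5, —d→ v6
  v3 = b.(0 + 0) | a.0 :: —a→ v7, —b→ v5
  v4 = b.(0 + 0) | 0\{c,d} :: —b→ v6
  v5 = (0 + 0) | a.0 :: —a→ v8
  v6 = (0 + 0) | 0\{c,d} :: stopped
  v7 = b.(0 + 0) | 0 :: —b→ v8
  v8 = (0 + 0) | 0 :: stopped
Run σ = ⟨aa⟩ on P: start {u0}
  after a @ step 1: {u1}
  after a @ step 2: {u2}
  P completes σ.
Run σ = ⟨aa⟩ on Q: start {v0}
  after a @ step 1: {v1}
  after a @ step 2: ∅ (Q stuck)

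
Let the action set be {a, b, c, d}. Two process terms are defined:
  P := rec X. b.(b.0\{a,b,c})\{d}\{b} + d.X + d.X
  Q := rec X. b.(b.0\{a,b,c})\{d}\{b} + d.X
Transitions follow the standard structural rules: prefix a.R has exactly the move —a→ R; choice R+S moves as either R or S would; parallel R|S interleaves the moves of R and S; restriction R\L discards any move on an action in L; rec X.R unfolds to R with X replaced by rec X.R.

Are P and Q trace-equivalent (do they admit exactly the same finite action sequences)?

Reachable graph of P (2 states):
  u0 = rec X. b.(b.0\{a,b,c})\{d}\{b} + d.X + d.X ⊢ ··b··> u1, ··d··> u0
  u1 = (b.0\{a,b,c})\{d}\{b} ⊢ deadlocked
Reachable graph of Q (2 states):
  v0 = rec X. b.(b.0\{a,b,c})\{d}\{b} + d.X ⊢ ··b··> v1, ··d··> v0
  v1 = (b.0\{a,b,c})\{d}\{b} ⊢ deadlocked
Bisimilarity quotient blocks:
  B0 = {u0, v0}
  B1 = {u1, v1}
u0 ∈ B0, v0 ∈ B0 → same block
Bisimilar ⇒ trace-equivalent.

trace-equivalent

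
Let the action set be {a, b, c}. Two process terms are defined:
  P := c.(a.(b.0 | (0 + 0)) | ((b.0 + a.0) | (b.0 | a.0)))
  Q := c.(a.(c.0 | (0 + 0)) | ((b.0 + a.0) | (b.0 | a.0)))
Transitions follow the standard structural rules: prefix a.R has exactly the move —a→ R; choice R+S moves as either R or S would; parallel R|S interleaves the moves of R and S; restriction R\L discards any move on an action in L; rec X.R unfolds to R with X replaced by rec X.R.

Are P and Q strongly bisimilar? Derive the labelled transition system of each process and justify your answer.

LTS(P): 25 reachable states
  p0 = c.(a.(b.0 | (0 + 0)) | ((b.0 + a.0) | (b.0 | a.0))) → =c=> p1
  p1 = a.(b.0 | (0 + 0)) | ((b.0 + a.0) | (b.0 | a.0)) → =a=> p2, =a=> p3, =a=> p4, =b=> p3, =b=> p5
  p2 = a.(b.0 | (0 + 0)) | ((b.0 + a.0) | (b.0 | 0)) → =a=> p6, =a=> p7, =b=> p6, =b=> p8
  p3 = a.(b.0 | (0 + 0)) | (0 | (b.0 | a.0)) → =a=> p6, =a=> p9, =b=> p10
  p4 = b.0 | (0 + 0) | ((b.0 + a.0) | (b.0 | a.0)) → =a=> p7, =a=> p9, =b=> p11, =b=> p12, =b=> p9
  p5 = a.(b.0 | (0 + 0)) | ((b.0 + a.0) | (0 | a.0)) → =a=> p10, =a=> p12, =a=> p8, =b=> p10
  p6 = a.(b.0 | (0 + 0)) | (0 | (b.0 | 0)) → =a=> p13, =b=> p14
  p7 = b.0 | (0 + 0) | ((b.0 + a.0) | (b.0 | 0)) → =a=> p13, =b=> p13, =b=> p15, =b=> p16
  p8 = a.(b.0 | (0 + 0)) | ((b.0 + a.0) | (0 | 0)) → =a=> p14, =a=> p16, =b=> p14
  p9 = b.0 | (0 + 0) | (0 | (b.0 | a.0)) → =a=> p13, =b=> p17, =b=> p18
  p10 = a.(b.0 | (0 + 0)) | (0 | (0 | a.0)) → =a=> p14, =a=> p18
  p11 = 0 | (0 + 0) | ((b.0 + a.0) | (b.0 | a.0)) → =a=> p15, =a=> p17, =b=> p17, =b=> p19
  p12 = b.0 | (0 + 0) | ((b.0 + a.0) | (0 | a.0)) → =a=> p16, =a=> p18, =b=> p18, =b=> p19
  p13 = b.0 | (0 + 0) | (0 | (b.0 | 0)) → =b=> p20, =b=> p21
  p14 = a.(b.0 | (0 + 0)) | (0 | (0 | 0)) → =a=> p21
  p15 = 0 | (0 + 0) | ((b.0 + a.0) | (b.0 | 0)) → =a=> p20, =b=> p20, =b=> p22
  p16 = b.0 | (0 + 0) | ((b.0 + a.0) | (0 | 0)) → =a=> p21, =b=> p21, =b=> p22
  p17 = 0 | (0 + 0) | (0 | (b.0 | a.0)) → =a=> p20, =b=> p23
  p18 = b.0 | (0 + 0) | (0 | (0 | a.0)) → =a=> p21, =b=> p23
  p19 = 0 | (0 + 0) | ((b.0 + a.0) | (0 | a.0)) → =a=> p22, =a=> p23, =b=> p23
  p20 = 0 | (0 + 0) | (0 | (b.0 | 0)) → =b=> p24
  p21 = b.0 | (0 + 0) | (0 | (0 | 0)) → =b=> p24
  p22 = 0 | (0 + 0) | ((b.0 + a.0) | (0 | 0)) → =a=> p24, =b=> p24
  p23 = 0 | (0 + 0) | (0 | (0 | a.0)) → =a=> p24
  p24 = 0 | (0 + 0) | (0 | (0 | 0)) → deadlocked
LTS(Q): 25 reachable states
  q0 = c.(a.(c.0 | (0 + 0)) | ((b.0 + a.0) | (b.0 | a.0))) → =c=> q1
  q1 = a.(c.0 | (0 + 0)) | ((b.0 + a.0) | (b.0 | a.0)) → =a=> q2, =a=> q3, =a=> q4, =b=> q3, =b=> q5
  q2 = a.(c.0 | (0 + 0)) | ((b.0 + a.0) | (b.0 | 0)) → =a=> q6, =a=> q7, =b=> q6, =b=> q8
  q3 = a.(c.0 | (0 + 0)) | (0 | (b.0 | a.0)) → =a=> q6, =a=> q9, =b=> q10
  q4 = c.0 | (0 + 0) | ((b.0 + a.0) | (b.0 | a.0)) → =a=> q7, =a=> q9, =b=> q11, =b=> q9, =c=> q12
  q5 = a.(c.0 | (0 + 0)) | ((b.0 + a.0) | (0 | a.0)) → =a=> q10, =a=> q11, =a=> q8, =b=> q10
  q6 = a.(c.0 | (0 + 0)) | (0 | (b.0 | 0)) → =a=> q13, =b=> q14
  q7 = c.0 | (0 + 0) | ((b.0 + a.0) | (b.0 | 0)) → =a=> q13, =b=> q13, =b=> q15, =c=> q16
  q8 = a.(c.0 | (0 + 0)) | ((b.0 + a.0) | (0 | 0)) → =a=> q14, =a=> q15, =b=> q14
  q9 = c.0 | (0 + 0) | (0 | (b.0 | a.0)) → =a=> q13, =b=> q17, =c=> q18
  q10 = a.(c.0 | (0 + 0)) | (0 | (0 | a.0)) → =a=> q14, =a=> q17
  q11 = c.0 | (0 + 0) | ((b.0 + a.0) | (0 | a.0)) → =a=> q15, =a=> q17, =b=> q17, =c=> q19
  q12 = 0 | (0 + 0) | ((b.0 + a.0) | (b.0 | a.0)) → =a=> q16, =a=> q18, =b=> q18, =b=> q19
  q13 = c.0 | (0 + 0) | (0 | (b.0 | 0)) → =b=> q20, =c=> q21
  q14 = a.(c.0 | (0 + 0)) | (0 | (0 | 0)) → =a=> q20
  q15 = c.0 | (0 + 0) | ((b.0 + a.0) | (0 | 0)) → =a=> q20, =b=> q20, =c=> q22
  q16 = 0 | (0 + 0) | ((b.0 + a.0) | (b.0 | 0)) → =a=> q21, =b=> q21, =b=> q22
  q17 = c.0 | (0 + 0) | (0 | (0 | a.0)) → =a=> q20, =c=> q23
  q18 = 0 | (0 + 0) | (0 | (b.0 | a.0)) → =a=> q21, =b=> q23
  q19 = 0 | (0 + 0) | ((b.0 + a.0) | (0 | a.0)) → =a=> q22, =a=> q23, =b=> q23
  q20 = c.0 | (0 + 0) | (0 | (0 | 0)) → =c=> q24
  q21 = 0 | (0 + 0) | (0 | (b.0 | 0)) → =b=> q24
  q22 = 0 | (0 + 0) | ((b.0 + a.0) | (0 | 0)) → =a=> q24, =b=> q24
  q23 = 0 | (0 + 0) | (0 | (0 | a.0)) → =a=> q24
  q24 = 0 | (0 + 0) | (0 | (0 | 0)) → deadlocked
Bisimilarity quotient blocks:
  B0 = {p0}
  B1 = {p1}
  B2 = {p2}
  B3 = {p8}
  B4 = {p14}
  B5 = {p20, p21, q21}
  B6 = {p24, q24}
  B7 = {p15, p16, q16}
  B8 = {p22, q22}
  B9 = {p7}
  B10 = {p13}
  B11 = {p6}
  B12 = {p5}
  B13 = {p10}
  B14 = {p17, p18, q18}
  B15 = {p23, q23}
  B16 = {p11, p12, q12}
  B17 = {p19, q19}
  B18 = {p3}
  B19 = {p9}
  B20 = {p4}
  B21 = {q0}
  B22 = {q1}
  B23 = {q5}
  B24 = {q8}
  B25 = {q15}
  B26 = {q20}
  B27 = {q14}
  B28 = {q10}
  B29 = {q17}
  B30 = {q11}
  B31 = {q3}
  B32 = {q6}
  B33 = {q13}
  B34 = {q9}
  B35 = {q2}
  B36 = {q7}
  B37 = {q4}
p0 ∈ B0, q0 ∈ B21 → different blocks

not bisimilar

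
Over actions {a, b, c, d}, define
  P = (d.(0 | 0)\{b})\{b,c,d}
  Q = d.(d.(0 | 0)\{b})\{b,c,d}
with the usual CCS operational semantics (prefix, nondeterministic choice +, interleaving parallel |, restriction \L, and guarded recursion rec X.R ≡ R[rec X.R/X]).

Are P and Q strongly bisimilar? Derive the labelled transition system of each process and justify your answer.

Reachable graph of P (1 states):
  m0 = (d.(0 | 0)\{b})\{b,c,d} :: ·
Reachable graph of Q (2 states):
  n0 = d.(d.(0 | 0)\{b})\{b,c,d} :: =d=> n1
  n1 = (d.(0 | 0)\{b})\{b,c,d} :: ·
Coarsest stable partition (strong bisimilarity classes):
  B0 = {m0, n1}
  B1 = {n0}
m0 ∈ B0, n0 ∈ B1 → different blocks

P ≁ Q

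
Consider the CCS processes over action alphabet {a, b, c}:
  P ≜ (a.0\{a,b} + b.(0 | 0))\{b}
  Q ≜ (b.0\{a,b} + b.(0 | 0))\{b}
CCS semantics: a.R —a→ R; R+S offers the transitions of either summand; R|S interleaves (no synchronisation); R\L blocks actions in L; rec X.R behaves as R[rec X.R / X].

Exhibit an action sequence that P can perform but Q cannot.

Reachable graph of P (2 states):
  u0 = (a.0\{a,b} + b.(0 | 0))\{b} → =a=> u1
  u1 = 0\{a,b}\{b} → deadlocked
Reachable graph of Q (1 states):
  v0 = (b.0\{a,b} + b.(0 | 0))\{b} → deadlocked
Executing a from P (initial set {u0}):
  step 1 (a): {u1}
  ✓ P
Executing a from Q (initial set {v0}):
  step 1 (a): ∅  — Q cannot continue

a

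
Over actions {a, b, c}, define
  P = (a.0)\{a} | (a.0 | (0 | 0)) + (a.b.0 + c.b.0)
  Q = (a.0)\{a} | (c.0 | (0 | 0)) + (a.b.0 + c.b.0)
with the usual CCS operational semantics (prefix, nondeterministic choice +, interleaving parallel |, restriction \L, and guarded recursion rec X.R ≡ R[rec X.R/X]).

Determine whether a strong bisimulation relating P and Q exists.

not bisimilar

LTS(P): 4 reachable states
  s0 = (a.0)\{a} | (a.0 | (0 | 0)) + (a.b.0 + c.b.0) → ··a··> s1, ··a··> s2, ··c··> s2
  s1 = (a.0)\{a} | (0 | (0 | 0)) → deadlocked
  s2 = b.0 → ··b··> s3
  s3 = 0 → deadlocked
LTS(Q): 4 reachable states
  t0 = (a.0)\{a} | (c.0 | (0 | 0)) + (a.b.0 + c.b.0) → ··a··> t1, ··c··> t1, ··c··> t2
  t1 = b.0 → ··b··> t3
  t2 = (a.0)\{a} | (0 | (0 | 0)) → deadlocked
  t3 = 0 → deadlocked
Bisimilarity quotient blocks:
  B0 = {s0}
  B1 = {s2, t1}
  B2 = {s1, s3, t2, t3}
  B3 = {t0}
s0 ∈ B0, t0 ∈ B3 → different blocks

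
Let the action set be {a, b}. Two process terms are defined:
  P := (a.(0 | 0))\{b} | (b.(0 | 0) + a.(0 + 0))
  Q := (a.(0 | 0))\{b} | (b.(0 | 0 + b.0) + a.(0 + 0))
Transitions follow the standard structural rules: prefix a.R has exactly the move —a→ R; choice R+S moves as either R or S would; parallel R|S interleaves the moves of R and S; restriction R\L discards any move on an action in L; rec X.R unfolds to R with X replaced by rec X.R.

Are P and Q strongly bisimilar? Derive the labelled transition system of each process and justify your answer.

LTS(P): 6 reachable states
  m0 = (a.(0 | 0))\{b} | (b.(0 | 0) + a.(0 + 0)) | -a-> m1, -a-> m2, -b-> m3
  m1 = (0 | 0)\{b} | (b.(0 | 0) + a.(0 + 0)) | -a-> m4, -b-> m5
  m2 = (a.(0 | 0))\{b} | (0 + 0) | -a-> m4
  m3 = (a.(0 | 0))\{b} | (0 | 0) | -a-> m5
  m4 = (0 | 0)\{b} | (0 + 0) | ∅
  m5 = (0 | 0)\{b} | (0 | 0) | ∅
LTS(Q): 8 reachable states
  n0 = (a.(0 | 0))\{b} | (b.(0 | 0 + b.0) + a.(0 + 0)) | -a-> n1, -a-> n2, -b-> n3
  n1 = (0 | 0)\{b} | (b.(0 | 0 + b.0) + a.(0 + 0)) | -a-> n4, -b-> n5
  n2 = (a.(0 | 0))\{b} | (0 + 0) | -a-> n4
  n3 = (a.(0 | 0))\{b} | (0 | 0 + b.0) | -a-> n5, -b-> n6
  n4 = (0 | 0)\{b} | (0 + 0) | ∅
  n5 = (0 | 0)\{b} | (0 | 0 + b.0) | -b-> n7
  n6 = (a.(0 | 0))\{b} | 0 | -a-> n7
  n7 = (0 | 0)\{b} | 0 | ∅
Partition-refinement fixed point:
  B0 = {m0}
  B1 = {m2, m3, n2, n6}
  B2 = {m4, m5, n4, n7}
  B3 = {m1}
  B4 = {n0}
  B5 = {n3}
  B6 = {n5}
  B7 = {n1}
m0 ∈ B0, n0 ∈ B4 → different blocks

not bisimilar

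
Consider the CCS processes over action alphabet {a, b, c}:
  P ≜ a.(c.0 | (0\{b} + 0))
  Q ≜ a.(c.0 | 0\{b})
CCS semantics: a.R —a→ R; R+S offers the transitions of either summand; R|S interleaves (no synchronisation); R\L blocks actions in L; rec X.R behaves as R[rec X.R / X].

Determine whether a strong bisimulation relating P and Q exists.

P's transition system — 3 states:
  u0 = a.(c.0 | (0\{b} + 0)) ⊢ —a→ u1
  u1 = c.0 | (0\{b} + 0) ⊢ —c→ u2
  u2 = 0 | (0\{b} + 0) ⊢ stopped
Q's transition system — 3 states:
  v0 = a.(c.0 | 0\{b}) ⊢ —a→ v1
  v1 = c.0 | 0\{b} ⊢ —c→ v2
  v2 = 0 | 0\{b} ⊢ stopped
Bisimilarity quotient blocks:
  B0 = {u0, v0}
  B1 = {u1, v1}
  B2 = {u2, v2}
u0 ∈ B0, v0 ∈ B0 → same block

YES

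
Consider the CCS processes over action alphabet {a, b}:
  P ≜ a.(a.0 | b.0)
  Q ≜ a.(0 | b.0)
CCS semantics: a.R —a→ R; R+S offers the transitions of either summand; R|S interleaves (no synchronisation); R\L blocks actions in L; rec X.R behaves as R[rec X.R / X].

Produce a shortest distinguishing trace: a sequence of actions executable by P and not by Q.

Reachable graph of P (5 states):
  u0 = a.(a.0 | b.0) → —a→ u1
  u1 = a.0 | b.0 → —a→ u2, —b→ u3
  u2 = 0 | b.0 → —b→ u4
  u3 = a.0 | 0 → —a→ u4
  u4 = 0 | 0 → stopped
Reachable graph of Q (3 states):
  v0 = a.(0 | b.0) → —a→ v1
  v1 = 0 | b.0 → —b→ v2
  v2 = 0 | 0 → stopped
Executing aa from P (initial set {u0}):
  step 1 (a): {u1}
  step 2 (a): {u2}
  — P admits the full trace.
Executing aa from Q (initial set {v0}):
  step 1 (a): {v1}
  step 2 (a): no successor for Q

aa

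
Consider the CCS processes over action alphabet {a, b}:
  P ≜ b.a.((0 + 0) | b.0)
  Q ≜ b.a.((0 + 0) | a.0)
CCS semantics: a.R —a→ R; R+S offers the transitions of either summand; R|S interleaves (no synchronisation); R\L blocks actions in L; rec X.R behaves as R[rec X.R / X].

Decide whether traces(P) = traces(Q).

Reachable graph of P (4 states):
  p0 = b.a.((0 + 0) | b.0) → =b=> p1
  p1 = a.((0 + 0) | b.0) → =a=> p2
  p2 = (0 + 0) | b.0 → =b=> p3
  p3 = (0 + 0) | 0 → (no moves)
Reachable graph of Q (4 states):
  q0 = b.a.((0 + 0) | a.0) → =b=> q1
  q1 = a.((0 + 0) | a.0) → =a=> q2
  q2 = (0 + 0) | a.0 → =a=> q3
  q3 = (0 + 0) | 0 → (no moves)
Run σ = ⟨bab⟩ on P: start {p0}
  [1] b ⇒ {p1}
  [2] a ⇒ {p2}
  [3] b ⇒ {p3}
  P completes σ.
Run σ = ⟨bab⟩ on Q: start {q0}
  [1] b ⇒ {q1}
  [2] a ⇒ {q2}
  [3] b ⇒ ∅ (Q stuck)

traces(P) ≠ traces(Q) — witness ⟨bab⟩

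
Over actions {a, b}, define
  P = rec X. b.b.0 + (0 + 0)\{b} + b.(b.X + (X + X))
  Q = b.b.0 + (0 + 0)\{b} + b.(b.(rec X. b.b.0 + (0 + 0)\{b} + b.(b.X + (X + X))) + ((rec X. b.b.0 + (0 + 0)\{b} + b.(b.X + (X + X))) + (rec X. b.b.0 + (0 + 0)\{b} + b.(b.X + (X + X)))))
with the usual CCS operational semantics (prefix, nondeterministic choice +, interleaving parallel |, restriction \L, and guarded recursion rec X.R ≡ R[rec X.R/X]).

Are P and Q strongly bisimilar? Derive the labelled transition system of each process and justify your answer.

P ~ Q

Reachable graph of P (4 states):
  p0 = rec X. b.b.0 + (0 + 0)\{b} + b.(b.X + (X + X)) ⊢ --b--▸ p1, --b--▸ p2
  p1 = b.(rec X. b.b.0 + (0 + 0)\{b} + b.(b.X + (X + X))) + ((rec X. b.b.0 + (0 + 0)\{b} + b.(b.X + (X + X))) + (rec X. b.b.0 + (0 + 0)\{b} + b.(b.X + (X + X)))) ⊢ --b--▸ p0, --b--▸ p1, --b--▸ p2
  p2 = b.0 ⊢ --b--▸ p3
  p3 = 0 ⊢ ·
Reachable graph of Q (5 states):
  q0 = b.b.0 + (0 + 0)\{b} + b.(b.(rec X. b.b.0 + (0 + 0)\{b} + b.(b.X + (X + X))) + ((rec X. b.b.0 + (0 + 0)\{b} + b.(b.X + (X + X))) + (rec X. b.b.0 + (0 + 0)\{b} + b.(b.X + (X + X))))) ⊢ --b--▸ q1, --b--▸ q2
  q1 = b.(rec X. b.b.0 + (0 + 0)\{b} + b.(b.X + (X + X))) + ((rec X. b.b.0 + (0 + 0)\{b} + b.(b.X + (X + X))) + (rec X. b.b.0 + (0 + 0)\{b} + b.(b.X + (X + X)))) ⊢ --b--▸ q1, --b--▸ q2, --b--▸ q3
  q2 = b.0 ⊢ --b--▸ q4
  q3 = rec X. b.b.0 + (0 + 0)\{b} + b.(b.X + (X + X)) ⊢ --b--▸ q1, --b--▸ q2
  q4 = 0 ⊢ ·
Coarsest stable partition (strong bisimilarity classes):
  B0 = {p0, p1, q0, q1, q3}
  B1 = {p2, q2}
  B2 = {p3, q4}
p0 ∈ B0, q0 ∈ B0 → same block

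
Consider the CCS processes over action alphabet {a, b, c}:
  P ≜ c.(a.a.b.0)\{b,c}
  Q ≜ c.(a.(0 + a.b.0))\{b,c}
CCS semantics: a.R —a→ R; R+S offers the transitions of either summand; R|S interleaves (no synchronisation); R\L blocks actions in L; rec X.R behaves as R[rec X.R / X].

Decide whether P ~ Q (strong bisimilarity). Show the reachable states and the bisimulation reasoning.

LTS(P): 4 reachable states
  m0 = c.(a.a.b.0)\{b,c} ⊢ —c→ m1
  m1 = (a.a.b.0)\{b,c} ⊢ —a→ m2
  m2 = (a.b.0)\{b,c} ⊢ —a→ m3
  m3 = (b.0)\{b,c} ⊢ stopped
LTS(Q): 4 reachable states
  n0 = c.(a.(0 + a.b.0))\{b,c} ⊢ —c→ n1
  n1 = (a.(0 + a.b.0))\{b,c} ⊢ —a→ n2
  n2 = (0 + a.b.0)\{b,c} ⊢ —a→ n3
  n3 = (b.0)\{b,c} ⊢ stopped
Partition-refinement fixed point:
  B0 = {m0, n0}
  B1 = {m1, n1}
  B2 = {m2, n2}
  B3 = {m3, n3}
m0 ∈ B0, n0 ∈ B0 → same block

YES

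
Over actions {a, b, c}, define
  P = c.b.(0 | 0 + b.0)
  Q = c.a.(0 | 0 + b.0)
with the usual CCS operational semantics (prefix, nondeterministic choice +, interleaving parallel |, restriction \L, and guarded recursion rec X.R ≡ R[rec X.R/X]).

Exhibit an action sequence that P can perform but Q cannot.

cb

Reachable graph of P (4 states):
  s0 = c.b.(0 | 0 + b.0) :: ··c··> s1
  s1 = b.(0 | 0 + b.0) :: ··b··> s2
  s2 = 0 | 0 + b.0 :: ··b··> s3
  s3 = 0 :: (no moves)
Reachable graph of Q (4 states):
  t0 = c.a.(0 | 0 + b.0) :: ··c··> t1
  t1 = a.(0 | 0 + b.0) :: ··a··> t2
  t2 = 0 | 0 + b.0 :: ··b··> t3
  t3 = 0 :: (no moves)
Executing cb from P (initial set {s0}):
  [1] c ⇒ {s1}
  [2] b ⇒ {s2}
  — P admits the full trace.
Executing cb from Q (initial set {t0}):
  [1] c ⇒ {t1}
  [2] b ⇒ ∅ (Q stuck)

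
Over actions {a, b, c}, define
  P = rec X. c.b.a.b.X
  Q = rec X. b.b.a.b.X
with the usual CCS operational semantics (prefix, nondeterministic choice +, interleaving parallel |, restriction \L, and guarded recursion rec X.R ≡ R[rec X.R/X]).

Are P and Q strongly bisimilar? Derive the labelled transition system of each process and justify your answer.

P's transition system — 4 states:
  s0 = rec X. c.b.a.b.X | -c-> s1
  s1 = b.a.b.(rec X. c.b.a.b.X) | -b-> s2
  s2 = a.b.(rec X. c.b.a.b.X) | -a-> s3
  s3 = b.(rec X. c.b.a.b.X) | -b-> s0
Q's transition system — 4 states:
  t0 = rec X. b.b.a.b.X | -b-> t1
  t1 = b.a.b.(rec X. b.b.a.b.X) | -b-> t2
  t2 = a.b.(rec X. b.b.a.b.X) | -a-> t3
  t3 = b.(rec X. b.b.a.b.X) | -b-> t0
Partition-refinement fixed point:
  B0 = {s0}
  B1 = {s1}
  B2 = {s2}
  B3 = {s3}
  B4 = {t0}
  B5 = {t1}
  B6 = {t2}
  B7 = {t3}
s0 ∈ B0, t0 ∈ B4 → different blocks

P ≁ Q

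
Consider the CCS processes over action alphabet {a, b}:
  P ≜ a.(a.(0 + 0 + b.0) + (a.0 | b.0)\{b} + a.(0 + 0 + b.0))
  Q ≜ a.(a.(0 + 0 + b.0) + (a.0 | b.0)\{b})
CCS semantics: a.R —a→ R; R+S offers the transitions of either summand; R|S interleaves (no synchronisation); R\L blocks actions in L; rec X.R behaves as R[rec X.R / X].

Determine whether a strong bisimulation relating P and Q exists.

bisimilar

Reachable graph of P (5 states):
  m0 = a.(a.(0 + 0 + b.0) + (a.0 | b.0)\{b} + a.(0 + 0 + b.0)) → --a--▸ m1
  m1 = a.(0 + 0 + b.0) + (a.0 | b.0)\{b} + a.(0 + 0 + b.0) → --a--▸ m2, --a--▸ m3
  m2 = (0 | b.0)\{b} → deadlocked
  m3 = 0 + 0 + b.0 → --b--▸ m4
  m4 = 0 → deadlocked
Reachable graph of Q (5 states):
  n0 = a.(a.(0 + 0 + b.0) + (a.0 | b.0)\{b}) → --a--▸ n1
  n1 = a.(0 + 0 + b.0) + (a.0 | b.0)\{b} → --a--▸ n2, --a--▸ n3
  n2 = (0 | b.0)\{b} → deadlocked
  n3 = 0 + 0 + b.0 → --b--▸ n4
  n4 = 0 → deadlocked
Coarsest stable partition (strong bisimilarity classes):
  B0 = {m0, n0}
  B1 = {m1, n1}
  B2 = {m3, n3}
  B3 = {m2, m4, n2, n4}
m0 ∈ B0, n0 ∈ B0 → same block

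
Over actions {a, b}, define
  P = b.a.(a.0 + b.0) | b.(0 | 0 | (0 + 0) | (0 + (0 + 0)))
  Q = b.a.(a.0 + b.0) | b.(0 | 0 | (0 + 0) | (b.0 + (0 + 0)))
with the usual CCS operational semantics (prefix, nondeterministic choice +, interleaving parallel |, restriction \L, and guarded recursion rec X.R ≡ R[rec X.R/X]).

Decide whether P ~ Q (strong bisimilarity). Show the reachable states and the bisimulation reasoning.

P ≁ Q

P's transition system — 8 states:
  s0 = b.a.(a.0 + b.0) | b.(0 | 0 | (0 + 0) | (0 + (0 + 0))) has moves =b=> s1, =b=> s2
  s1 = a.(a.0 + b.0) | b.(0 | 0 | (0 + 0) | (0 + (0 + 0))) has moves =a=> s3, =b=> s4
  s2 = b.a.(a.0 + b.0) | (0 | 0 | (0 + 0) | (0 + (0 + 0))) has moves =b=> s4
  s3 = (a.0 + b.0) | b.(0 | 0 | (0 + 0) | (0 + (0 + 0))) has moves =a=> s5, =b=> s5, =b=> s6
  s4 = a.(a.0 + b.0) | (0 | 0 | (0 + 0) | (0 + (0 + 0))) has moves =a=> s6
  s5 = 0 | b.(0 | 0 | (0 + 0) | (0 + (0 + 0))) has moves =b=> s7
  s6 = (a.0 + b.0) | (0 | 0 | (0 + 0) | (0 + (0 + 0))) has moves =a=> s7, =b=> s7
  s7 = 0 | (0 | 0 | (0 + 0) | (0 + (0 + 0))) has moves deadlocked
Q's transition system — 12 states:
  t0 = b.a.(a.0 + b.0) | b.(0 | 0 | (0 + 0) | (b.0 + (0 + 0))) has moves =b=> t1, =b=> t2
  t1 = a.(a.0 + b.0) | b.(0 | 0 | (0 + 0) | (b.0 + (0 + 0))) has moves =a=> t3, =b=> t4
  t2 = b.a.(a.0 + b.0) | (0 | 0 | (0 + 0) | (b.0 + (0 + 0))) has moves =b=> t4, =b=> t5
  t3 = (a.0 + b.0) | b.(0 | 0 | (0 + 0) | (b.0 + (0 + 0))) has moves =a=> t6, =b=> t6, =b=> t7
  t4 = a.(a.0 + b.0) | (0 | 0 | (0 + 0) | (b.0 + (0 + 0))) has moves =a=> t7, =b=> t8
  t5 = b.a.(a.0 + b.0) | (0 | 0 | (0 + 0) | 0) has moves =b=> t8
  t6 = 0 | b.(0 | 0 | (0 + 0) | (b.0 + (0 + 0))) has moves =b=> t9
  t7 = (a.0 + b.0) | (0 | 0 | (0 + 0) | (b.0 + (0 + 0))) has moves =a=> t9, =b=> t10, =b=> t9
  t8 = a.(a.0 + b.0) | (0 | 0 | (0 + 0) | 0) has moves =a=> t10
  t9 = 0 | (0 | 0 | (0 + 0) | (b.0 + (0 + 0))) has moves =b=> t11
  t10 = (a.0 + b.0) | (0 | 0 | (0 + 0) | 0) has moves =a=> t11, =b=> t11
  t11 = 0 | (0 | 0 | (0 + 0) | 0) has moves deadlocked
Bisimilarity quotient blocks:
  B0 = {s0, t2}
  B1 = {s2, t5}
  B2 = {s4, t8}
  B3 = {s6, t10}
  B4 = {s7, t11}
  B5 = {s1, t4}
  B6 = {s3, t7}
  B7 = {s5, t9}
  B8 = {t0}
  B9 = {t1}
  B10 = {t3}
  B11 = {t6}
s0 ∈ B0, t0 ∈ B8 → different blocks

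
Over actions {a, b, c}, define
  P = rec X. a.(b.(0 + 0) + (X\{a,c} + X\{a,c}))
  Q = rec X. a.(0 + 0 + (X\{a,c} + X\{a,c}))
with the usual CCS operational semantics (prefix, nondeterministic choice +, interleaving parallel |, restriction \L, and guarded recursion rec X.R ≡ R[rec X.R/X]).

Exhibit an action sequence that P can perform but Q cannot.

ab

P's transition system — 3 states:
  s0 = rec X. a.(b.(0 + 0) + (X\{a,c} + X\{a,c})) → —a→ s1
  s1 = b.(0 + 0) + ((rec X. a.(b.(0 + 0) + (X\{a,c} + X\{a,c})))\{a,c} + (rec X. a.(b.(0 + 0) + (X\{a,c} + X\{a,c})))\{a,c}) → —b→ s2
  s2 = 0 + 0 → (no moves)
Q's transition system — 2 states:
  t0 = rec X. a.(0 + 0 + (X\{a,c} + X\{a,c})) → —a→ t1
  t1 = 0 + 0 + ((rec X. a.(0 + 0 + (X\{a,c} + X\{a,c})))\{a,c} + (rec X. a.(0 + 0 + (X\{a,c} + X\{a,c})))\{a,c}) → (no moves)
Trace ⟨ab⟩ through P, begin at {s0}:
  after a @ step 1: {s1}
  after b @ step 2: {s2}
  P completes σ.
Trace ⟨ab⟩ through Q, begin at {t0}:
  after a @ step 1: {t1}
  after b @ step 2: ∅  — Q cannot continue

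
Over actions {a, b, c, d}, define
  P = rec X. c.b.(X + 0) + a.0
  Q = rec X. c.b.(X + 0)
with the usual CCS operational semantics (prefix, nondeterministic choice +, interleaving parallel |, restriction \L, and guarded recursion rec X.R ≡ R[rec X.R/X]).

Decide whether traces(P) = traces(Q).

Reachable graph of P (4 states):
  s0 = rec X. c.b.(X + 0) + a.0 | —a→ s1, —c→ s2
  s1 = 0 | deadlocked
  s2 = b.((rec X. c.b.(X + 0) + a.0) + 0) | —b→ s3
  s3 = (rec X. c.b.(X + 0) + a.0) + 0 | —a→ s1, —c→ s2
Reachable graph of Q (3 states):
  t0 = rec X. c.b.(X + 0) | —c→ t1
  t1 = b.((rec X. c.b.(X + 0)) + 0) | —b→ t2
  t2 = (rec X. c.b.(X + 0)) + 0 | —c→ t1
Run σ = ⟨a⟩ on P: start {s0}
  step 1 (a): {s1}
  — P admits the full trace.
Run σ = ⟨a⟩ on Q: start {t0}
  step 1 (a): ∅  — Q cannot continue

traces(P) ≠ traces(Q) — witness ⟨a⟩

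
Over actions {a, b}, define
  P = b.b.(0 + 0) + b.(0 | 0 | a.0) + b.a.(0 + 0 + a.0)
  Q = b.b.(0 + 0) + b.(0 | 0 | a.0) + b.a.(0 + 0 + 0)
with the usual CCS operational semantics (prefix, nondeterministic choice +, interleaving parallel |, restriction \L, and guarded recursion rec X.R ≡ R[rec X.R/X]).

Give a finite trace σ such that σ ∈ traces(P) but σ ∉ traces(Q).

baa

P's transition system — 8 states:
  s0 = b.b.(0 + 0) + b.(0 | 0 | a.0) + b.a.(0 + 0 + a.0) :: =b=> s1, =b=> s2, =b=> s3
  s1 = 0 | 0 | a.0 :: =a=> s4
  s2 = a.(0 + 0 + a.0) :: =a=> s5
  s3 = b.(0 + 0) :: =b=> s6
  s4 = 0 | 0 | 0 :: ·
  s5 = 0 + 0 + a.0 :: =a=> s7
  s6 = 0 + 0 :: ·
  s7 = 0 :: ·
Q's transition system — 7 states:
  t0 = b.b.(0 + 0) + b.(0 | 0 | a.0) + b.a.(0 + 0 + 0) :: =b=> t1, =b=> t2, =b=> t3
  t1 = 0 | 0 | a.0 :: =a=> t4
  t2 = a.(0 + 0 + 0) :: =a=> t5
  t3 = b.(0 + 0) :: =b=> t6
  t4 = 0 | 0 | 0 :: ·
  t5 = 0 + 0 + 0 :: ·
  t6 = 0 + 0 :: ·
Executing baa from P (initial set {s0}):
  after b @ step 1: {s1, s2, s3}
  after a @ step 2: {s4, s5}
  after a @ step 3: {s7}
  ✓ P
Executing baa from Q (initial set {t0}):
  after b @ step 1: {t1, t2, t3}
  after a @ step 2: {t4, t5}
  after a @ step 3: ∅ (Q stuck)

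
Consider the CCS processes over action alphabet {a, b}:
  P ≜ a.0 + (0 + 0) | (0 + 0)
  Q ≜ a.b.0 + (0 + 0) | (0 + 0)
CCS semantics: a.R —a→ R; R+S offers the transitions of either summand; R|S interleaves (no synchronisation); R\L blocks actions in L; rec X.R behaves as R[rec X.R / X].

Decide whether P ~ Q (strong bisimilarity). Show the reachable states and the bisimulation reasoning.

Reachable graph of P (2 states):
  m0 = a.0 + (0 + 0) | (0 + 0) :: --a--▸ m1
  m1 = 0 :: (no moves)
Reachable graph of Q (3 states):
  n0 = a.b.0 + (0 + 0) | (0 + 0) :: --a--▸ n1
  n1 = b.0 :: --b--▸ n2
  n2 = 0 :: (no moves)
Partition-refinement fixed point:
  B0 = {m0}
  B1 = {m1, n2}
  B2 = {n0}
  B3 = {n1}
m0 ∈ B0, n0 ∈ B2 → different blocks

not bisimilar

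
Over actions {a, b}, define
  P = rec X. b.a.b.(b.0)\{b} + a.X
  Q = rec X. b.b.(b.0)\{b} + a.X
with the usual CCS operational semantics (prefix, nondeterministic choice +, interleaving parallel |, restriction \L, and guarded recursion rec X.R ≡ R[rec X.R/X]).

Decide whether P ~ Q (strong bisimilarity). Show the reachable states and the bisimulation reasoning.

P ≁ Q

Reachable graph of P (4 states):
  p0 = rec X. b.a.b.(b.0)\{b} + a.X ⊢ ··a··> p0, ··b··> p1
  p1 = a.b.(b.0)\{b} ⊢ ··a··> p2
  p2 = b.(b.0)\{b} ⊢ ··b··> p3
  p3 = (b.0)\{b} ⊢ deadlocked
Reachable graph of Q (3 states):
  q0 = rec X. b.b.(b.0)\{b} + a.X ⊢ ··a··> q0, ··b··> q1
  q1 = b.(b.0)\{b} ⊢ ··b··> q2
  q2 = (b.0)\{b} ⊢ deadlocked
Bisimilarity quotient blocks:
  B0 = {p0}
  B1 = {p1}
  B2 = {p2, q1}
  B3 = {p3, q2}
  B4 = {q0}
p0 ∈ B0, q0 ∈ B4 → different blocks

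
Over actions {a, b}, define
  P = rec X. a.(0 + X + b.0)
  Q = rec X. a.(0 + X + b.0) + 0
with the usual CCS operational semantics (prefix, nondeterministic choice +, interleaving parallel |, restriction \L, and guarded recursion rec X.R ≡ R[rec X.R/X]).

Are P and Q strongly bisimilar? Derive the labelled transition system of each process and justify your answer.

Reachable graph of P (3 states):
  m0 = rec X. a.(0 + X + b.0) :: -a-> m1
  m1 = 0 + (rec X. a.(0 + X + b.0)) + b.0 :: -a-> m1, -b-> m2
  m2 = 0 :: ∅
Reachable graph of Q (3 states):
  n0 = rec X. a.(0 + X + b.0) + 0 :: -a-> n1
  n1 = 0 + (rec X. a.(0 + X + b.0) + 0) + b.0 :: -a-> n1, -b-> n2
  n2 = 0 :: ∅
Partition-refinement fixed point:
  B0 = {m0, n0}
  B1 = {m1, n1}
  B2 = {m2, n2}
m0 ∈ B0, n0 ∈ B0 → same block

bisimilar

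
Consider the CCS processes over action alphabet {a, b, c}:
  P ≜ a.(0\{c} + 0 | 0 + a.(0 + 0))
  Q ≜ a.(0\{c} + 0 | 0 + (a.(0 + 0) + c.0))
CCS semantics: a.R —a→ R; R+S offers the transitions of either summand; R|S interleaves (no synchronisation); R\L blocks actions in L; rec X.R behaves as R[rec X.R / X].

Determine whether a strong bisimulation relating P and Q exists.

P ≁ Q

Reachable graph of P (3 states):
  s0 = a.(0\{c} + 0 | 0 + a.(0 + 0)) | —a→ s1
  s1 = 0\{c} + 0 | 0 + a.(0 + 0) | —a→ s2
  s2 = 0 + 0 | deadlocked
Reachable graph of Q (4 states):
  t0 = a.(0\{c} + 0 | 0 + (a.(0 + 0) + c.0)) | —a→ t1
  t1 = 0\{c} + 0 | 0 + (a.(0 + 0) + c.0) | —a→ t2, —c→ t3
  t2 = 0 + 0 | deadlocked
  t3 = 0 | deadlocked
Coarsest stable partition (strong bisimilarity classes):
  B0 = {s0}
  B1 = {s1}
  B2 = {s2, t2, t3}
  B3 = {t0}
  B4 = {t1}
s0 ∈ B0, t0 ∈ B3 → different blocks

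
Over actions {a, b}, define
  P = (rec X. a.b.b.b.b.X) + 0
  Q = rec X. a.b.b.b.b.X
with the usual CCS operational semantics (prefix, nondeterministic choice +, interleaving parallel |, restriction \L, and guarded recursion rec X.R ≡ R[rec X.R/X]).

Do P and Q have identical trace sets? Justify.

Reachable graph of P (6 states):
  p0 = (rec X. a.b.b.b.b.X) + 0 → =a=> p1
  p1 = b.b.b.b.(rec X. a.b.b.b.b.X) → =b=> p2
  p2 = b.b.b.(rec X. a.b.b.b.b.X) → =b=> p3
  p3 = b.b.(rec X. a.b.b.b.b.X) → =b=> p4
  p4 = b.(rec X. a.b.b.b.b.X) → =b=> p5
  p5 = rec X. a.b.b.b.b.X → =a=> p1
Reachable graph of Q (5 states):
  q0 = rec X. a.b.b.b.b.X → =a=> q1
  q1 = b.b.b.b.(rec X. a.b.b.b.b.X) → =b=> q2
  q2 = b.b.b.(rec X. a.b.b.b.b.X) → =b=> q3
  q3 = b.b.(rec X. a.b.b.b.b.X) → =b=> q4
  q4 = b.(rec X. a.b.b.b.b.X) → =b=> q0
Bisimilarity quotient blocks:
  B0 = {p0, p5, q0}
  B1 = {p1, q1}
  B2 = {p2, q2}
  B3 = {p3, q3}
  B4 = {p4, q4}
p0 ∈ B0, q0 ∈ B0 → same block
Bisimilar ⇒ trace-equivalent.

YES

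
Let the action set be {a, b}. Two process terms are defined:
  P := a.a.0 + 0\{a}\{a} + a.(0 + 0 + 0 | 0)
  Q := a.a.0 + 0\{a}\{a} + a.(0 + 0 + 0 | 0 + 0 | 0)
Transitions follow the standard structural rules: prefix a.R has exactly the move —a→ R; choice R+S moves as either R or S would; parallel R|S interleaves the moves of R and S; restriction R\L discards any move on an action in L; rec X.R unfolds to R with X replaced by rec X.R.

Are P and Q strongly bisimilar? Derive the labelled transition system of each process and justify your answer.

P ~ Q

Reachable graph of P (4 states):
  u0 = a.a.0 + 0\{a}\{a} + a.(0 + 0 + 0 | 0) → =a=> u1, =a=> u2
  u1 = 0 + 0 + 0 | 0 → stopped
  u2 = a.0 → =a=> u3
  u3 = 0 → stopped
Reachable graph of Q (4 states):
  v0 = a.a.0 + 0\{a}\{a} + a.(0 + 0 + 0 | 0 + 0 | 0) → =a=> v1, =a=> v2
  v1 = 0 + 0 + 0 | 0 + 0 | 0 → stopped
  v2 = a.0 → =a=> v3
  v3 = 0 → stopped
Coarsest stable partition (strong bisimilarity classes):
  B0 = {u0, v0}
  B1 = {u1, u3, v1, v3}
  B2 = {u2, v2}
u0 ∈ B0, v0 ∈ B0 → same block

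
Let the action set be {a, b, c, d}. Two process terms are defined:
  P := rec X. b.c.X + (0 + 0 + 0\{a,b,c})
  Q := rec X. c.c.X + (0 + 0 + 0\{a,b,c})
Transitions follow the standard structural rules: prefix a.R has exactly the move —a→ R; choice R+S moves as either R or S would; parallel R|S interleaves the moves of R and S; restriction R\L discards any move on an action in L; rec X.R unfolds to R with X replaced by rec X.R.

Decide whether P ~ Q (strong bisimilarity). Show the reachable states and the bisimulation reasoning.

Reachable graph of P (2 states):
  p0 = rec X. b.c.X + (0 + 0 + 0\{a,b,c}) → --b--▸ p1
  p1 = c.(rec X. b.c.X + (0 + 0 + 0\{a,b,c})) → --c--▸ p0
Reachable graph of Q (2 states):
  q0 = rec X. c.c.X + (0 + 0 + 0\{a,b,c}) → --c--▸ q1
  q1 = c.(rec X. c.c.X + (0 + 0 + 0\{a,b,c})) → --c--▸ q0
Coarsest stable partition (strong bisimilarity classes):
  B0 = {p0}
  B1 = {p1}
  B2 = {q0, q1}
p0 ∈ B0, q0 ∈ B2 → different blocks

P ≁ Q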